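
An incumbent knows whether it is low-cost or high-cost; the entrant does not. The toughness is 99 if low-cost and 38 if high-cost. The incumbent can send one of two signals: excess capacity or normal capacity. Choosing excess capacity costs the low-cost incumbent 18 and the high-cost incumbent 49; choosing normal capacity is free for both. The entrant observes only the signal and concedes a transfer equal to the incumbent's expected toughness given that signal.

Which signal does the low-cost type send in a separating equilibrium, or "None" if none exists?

Try low-cost → excess capacity, high-cost → normal capacity:
  Under separation the entrant infers type exactly: excess capacity → low-cost (pays 99), normal capacity → high-cost (pays 38).
  Low-cost: excess capacity gives 99 − 18 = 81; normal capacity gives 38 − 0 = 38. No deviation. ✓
  High-cost: normal capacity gives 38 − 0 = 38; excess capacity gives 99 − 49 = 50. Would deviate. ✗
Try low-cost → normal capacity, high-cost → excess capacity:
  Under separation the entrant infers type exactly: normal capacity → low-cost (pays 99), excess capacity → high-cost (pays 38).
  Low-cost: normal capacity gives 99 − 0 = 99; excess capacity gives 38 − 18 = 20. No deviation. ✓
  High-cost: excess capacity gives 38 − 49 = -11; normal capacity gives 99 − 0 = 99. Would deviate. ✗
Neither assignment is incentive-compatible.

None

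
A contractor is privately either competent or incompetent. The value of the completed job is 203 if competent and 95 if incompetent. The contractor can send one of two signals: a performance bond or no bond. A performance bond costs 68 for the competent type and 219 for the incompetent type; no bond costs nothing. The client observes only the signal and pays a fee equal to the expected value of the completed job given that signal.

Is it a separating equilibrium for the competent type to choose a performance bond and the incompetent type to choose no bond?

Yes

If types separate, bond earns payment 203 and no bond earns 95.
Competent: bond gives 203 − 68 = 135; no bond gives 95 − 0 = 95. No deviation. ✓
Incompetent: no bond gives 95 − 0 = 95; bond gives 203 − 219 = -16. No deviation. ✓
Both incentive constraints hold.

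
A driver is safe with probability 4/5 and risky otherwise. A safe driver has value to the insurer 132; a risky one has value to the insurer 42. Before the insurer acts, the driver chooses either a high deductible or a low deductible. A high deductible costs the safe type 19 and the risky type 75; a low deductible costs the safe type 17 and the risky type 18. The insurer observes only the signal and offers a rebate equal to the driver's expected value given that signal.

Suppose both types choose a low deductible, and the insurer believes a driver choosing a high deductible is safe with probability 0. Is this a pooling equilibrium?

On the equilibrium path (low deductible) the insurer holds the prior 4/5 and pays 4/5·132 + 1/5·42 = 114. Off-path (high deductible) belief 0 gives 0·132 + 1·42 = 42.
Safe: low deductible gives 114 − 17 = 97; high deductible gives 42 − 19 = 23. Stays. ✓
Risky: low deductible gives 114 − 18 = 96; high deductible gives 42 − 75 = -33. Stays. ✓
Beliefs are Bayes-consistent on-path and both types best-respond.

Yes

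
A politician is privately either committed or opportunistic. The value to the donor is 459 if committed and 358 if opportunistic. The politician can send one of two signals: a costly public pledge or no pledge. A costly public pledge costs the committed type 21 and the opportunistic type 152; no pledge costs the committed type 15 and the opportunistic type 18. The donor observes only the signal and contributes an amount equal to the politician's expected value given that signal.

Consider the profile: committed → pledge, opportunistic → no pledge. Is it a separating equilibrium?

Yes

Under separation the donor infers type exactly: pledge → committed (pays 459), no pledge → opportunistic (pays 358).
Committed: pledge gives 459 − 21 = 438; no pledge gives 358 − 15 = 343. No deviation. ✓
Opportunistic: no pledge gives 358 − 18 = 340; pledge gives 459 − 152 = 307. No deviation. ✓
Both incentive constraints hold.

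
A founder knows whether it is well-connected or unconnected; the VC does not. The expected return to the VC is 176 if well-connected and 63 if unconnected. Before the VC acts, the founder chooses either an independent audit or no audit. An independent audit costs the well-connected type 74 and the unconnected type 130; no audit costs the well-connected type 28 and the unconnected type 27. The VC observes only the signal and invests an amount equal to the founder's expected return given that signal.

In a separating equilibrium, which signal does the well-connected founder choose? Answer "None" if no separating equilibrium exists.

Try well-connected → audit, unconnected → no audit:
  Under separation the VC infers type exactly: audit → well-connected (pays 176), no audit → unconnected (pays 63).
  Well-connected: audit gives 176 − 74 = 102; no audit gives 63 − 28 = 35. No deviation. ✓
  Unconnected: no audit gives 63 − 27 = 36; audit gives 176 − 130 = 46. Would deviate. ✗
Try well-connected → no audit, unconnected → audit:
  Under separation the VC infers type exactly: no audit → well-connected (pays 176), audit → unconnected (pays 63).
  Well-connected: no audit gives 176 − 28 = 148; audit gives 63 − 74 = -11. No deviation. ✓
  Unconnected: audit gives 63 − 130 = -67; no audit gives 176 − 27 = 149. Would deviate. ✗
Neither assignment is incentive-compatible.

None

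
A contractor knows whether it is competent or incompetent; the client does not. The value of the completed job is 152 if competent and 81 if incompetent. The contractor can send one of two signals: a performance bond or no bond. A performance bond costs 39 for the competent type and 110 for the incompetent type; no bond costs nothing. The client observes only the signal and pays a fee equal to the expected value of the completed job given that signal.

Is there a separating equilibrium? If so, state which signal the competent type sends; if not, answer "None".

bond

Try competent → bond, incompetent → no bond:
  If types separate, bond earns payment 152 and no bond earns 81.
  Competent: bond gives 152 − 39 = 113; no bond gives 81 − 0 = 81. No deviation. ✓
  Incompetent: no bond gives 81 − 0 = 81; bond gives 152 − 110 = 42. No deviation. ✓
Both hold — the competent type sends bond.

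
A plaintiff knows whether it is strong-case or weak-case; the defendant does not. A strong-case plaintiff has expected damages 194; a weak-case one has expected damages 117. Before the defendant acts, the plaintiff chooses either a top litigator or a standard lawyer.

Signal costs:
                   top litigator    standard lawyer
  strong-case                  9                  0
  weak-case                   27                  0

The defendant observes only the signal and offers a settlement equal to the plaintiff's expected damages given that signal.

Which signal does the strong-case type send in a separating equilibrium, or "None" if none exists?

Try strong-case → top litigator, weak-case → standard lawyer:
  If types separate, top litigator earns payment 194 and standard lawyer earns 117.
  Strong-case: top litigator gives 194 − 9 = 185; standard lawyer gives 117 − 0 = 117. No deviation. ✓
  Weak-case: standard lawyer gives 117 − 0 = 117; top litigator gives 194 − 27 = 167. Would deviate. ✗
Try strong-case → standard lawyer, weak-case → top litigator:
  If types separate, standard lawyer earns payment 194 and top litigator earns 117.
  Strong-case: standard lawyer gives 194 − 0 = 194; top litigator gives 117 − 9 = 108. No deviation. ✓
  Weak-case: top litigator gives 117 − 27 = 90; standard lawyer gives 194 − 0 = 194. Would deviate. ✗
Neither assignment is incentive-compatible.

None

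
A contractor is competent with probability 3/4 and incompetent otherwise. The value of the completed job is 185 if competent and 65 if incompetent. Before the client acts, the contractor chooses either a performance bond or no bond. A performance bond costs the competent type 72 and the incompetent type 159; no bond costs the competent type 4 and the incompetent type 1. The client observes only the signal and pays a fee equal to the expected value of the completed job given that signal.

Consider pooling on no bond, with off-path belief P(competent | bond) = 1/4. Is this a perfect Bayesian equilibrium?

On the equilibrium path (no bond) the client holds the prior 3/4 and pays 3/4·185 + 1/4·65 = 155. Off-path (bond) belief 1/4 gives 1/4·185 + 3/4·65 = 95.
Competent: no bond gives 155 − 4 = 151; bond gives 95 − 72 = 23. Stays. ✓
Incompetent: no bond gives 155 − 1 = 154; bond gives 95 − 159 = -64. Stays. ✓
Beliefs are Bayes-consistent on-path and both types best-respond.

Yes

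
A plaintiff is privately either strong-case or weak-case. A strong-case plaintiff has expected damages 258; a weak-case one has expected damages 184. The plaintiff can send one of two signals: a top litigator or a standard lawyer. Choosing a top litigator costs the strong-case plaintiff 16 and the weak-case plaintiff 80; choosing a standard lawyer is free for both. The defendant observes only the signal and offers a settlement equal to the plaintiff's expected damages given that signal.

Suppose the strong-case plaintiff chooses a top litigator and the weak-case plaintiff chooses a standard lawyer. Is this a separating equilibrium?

If types separate, top litigator earns payment 258 and standard lawyer earns 184.
Strong-case: top litigator gives 258 − 16 = 242; standard lawyer gives 184 − 0 = 184. No deviation. ✓
Weak-case: standard lawyer gives 184 − 0 = 184; top litigator gives 258 − 80 = 178. No deviation. ✓
Both incentive constraints hold.

Yes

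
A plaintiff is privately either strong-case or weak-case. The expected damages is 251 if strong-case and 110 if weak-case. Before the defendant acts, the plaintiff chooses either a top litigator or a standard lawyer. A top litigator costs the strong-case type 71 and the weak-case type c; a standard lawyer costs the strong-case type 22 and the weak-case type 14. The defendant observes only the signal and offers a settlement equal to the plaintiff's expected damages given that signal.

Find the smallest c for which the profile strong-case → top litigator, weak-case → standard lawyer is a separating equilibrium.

Under separation: top litigator → strong-case (pays 251); standard lawyer → weak-case (pays 110).
Strong-case: 251 − 71 = 180 ≥ 110 − 22 = 88. Holds regardless of c. ✓
Weak-case: 110 − 14 ≥ 251 − c, so c ≥ 251 − 96 = 155.

155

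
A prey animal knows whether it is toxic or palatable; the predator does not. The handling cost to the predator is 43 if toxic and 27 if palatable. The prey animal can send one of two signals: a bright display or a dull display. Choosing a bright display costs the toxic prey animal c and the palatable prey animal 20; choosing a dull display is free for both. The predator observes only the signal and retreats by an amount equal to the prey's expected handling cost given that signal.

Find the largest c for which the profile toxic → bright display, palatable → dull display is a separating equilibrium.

Under separation: bright display → toxic (pays 43); dull display → palatable (pays 27).
Palatable: 27 − 0 = 27 ≥ 43 − 20 = 23. Holds regardless of c. ✓
Toxic: 43 − c ≥ 27 − 0, so c ≤ 43 − 27 = 16.

16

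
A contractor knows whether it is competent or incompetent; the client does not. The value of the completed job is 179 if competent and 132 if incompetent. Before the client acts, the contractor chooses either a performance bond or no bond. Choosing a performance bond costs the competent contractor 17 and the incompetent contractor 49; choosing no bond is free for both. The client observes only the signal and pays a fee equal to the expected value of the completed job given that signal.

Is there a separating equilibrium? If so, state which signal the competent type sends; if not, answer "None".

bond

Try competent → bond, incompetent → no bond:
  If types separate, bond earns payment 179 and no bond earns 132.
  Competent: bond gives 179 − 17 = 162; no bond gives 132 − 0 = 132. No deviation. ✓
  Incompetent: no bond gives 132 − 0 = 132; bond gives 179 − 49 = 130. No deviation. ✓
Both hold — the competent type sends bond.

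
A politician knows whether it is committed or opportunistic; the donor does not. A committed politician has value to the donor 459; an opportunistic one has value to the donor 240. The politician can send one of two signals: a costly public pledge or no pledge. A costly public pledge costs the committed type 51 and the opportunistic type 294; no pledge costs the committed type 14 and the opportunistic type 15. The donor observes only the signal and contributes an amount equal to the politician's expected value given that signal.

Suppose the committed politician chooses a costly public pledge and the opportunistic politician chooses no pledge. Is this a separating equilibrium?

Under separation the donor infers type exactly: pledge → committed (pays 459), no pledge → opportunistic (pays 240).
Committed: pledge gives 459 − 51 = 408; no pledge gives 240 − 14 = 226. No deviation. ✓
Opportunistic: no pledge gives 240 − 15 = 225; pledge gives 459 − 294 = 165. No deviation. ✓
Neither type gains from mimicking the other.

Yes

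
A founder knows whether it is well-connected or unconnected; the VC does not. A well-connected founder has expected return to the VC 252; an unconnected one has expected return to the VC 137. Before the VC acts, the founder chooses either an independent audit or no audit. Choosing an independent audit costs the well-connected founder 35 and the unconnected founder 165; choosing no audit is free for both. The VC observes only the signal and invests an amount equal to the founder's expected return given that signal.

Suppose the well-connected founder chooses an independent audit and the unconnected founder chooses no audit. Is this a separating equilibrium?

Yes

Under separation the VC infers type exactly: audit → well-connected (pays 252), no audit → unconnected (pays 137).
Well-connected: audit gives 252 − 35 = 217; no audit gives 137 − 0 = 137. No deviation. ✓
Unconnected: no audit gives 137 − 0 = 137; audit gives 252 − 165 = 87. No deviation. ✓
Both incentive constraints hold.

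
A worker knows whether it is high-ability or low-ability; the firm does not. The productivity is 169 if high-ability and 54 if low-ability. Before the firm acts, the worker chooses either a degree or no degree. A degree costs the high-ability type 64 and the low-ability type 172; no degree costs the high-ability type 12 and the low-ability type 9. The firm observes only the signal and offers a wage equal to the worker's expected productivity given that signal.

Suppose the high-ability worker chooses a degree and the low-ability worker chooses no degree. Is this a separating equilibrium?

Yes

If types separate, degree earns payment 169 and no degree earns 54.
High-ability: degree gives 169 − 64 = 105; no degree gives 54 − 12 = 42. No deviation. ✓
Low-ability: no degree gives 54 − 9 = 45; degree gives 169 − 172 = -3. No deviation. ✓
Neither type gains from mimicking the other.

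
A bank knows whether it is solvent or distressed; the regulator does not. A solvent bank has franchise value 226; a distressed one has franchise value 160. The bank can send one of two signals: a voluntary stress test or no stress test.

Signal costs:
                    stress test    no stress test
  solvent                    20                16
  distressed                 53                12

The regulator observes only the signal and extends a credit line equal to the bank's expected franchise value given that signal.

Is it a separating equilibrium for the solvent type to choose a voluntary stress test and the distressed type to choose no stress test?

Under separation the regulator infers type exactly: stress test → solvent (pays 226), no stress test → distressed (pays 160).
Solvent: stress test gives 226 − 20 = 206; no stress test gives 160 − 16 = 144. No deviation. ✓
Distressed: no stress test gives 160 − 12 = 148; stress test gives 226 − 53 = 173. Would deviate. ✗

No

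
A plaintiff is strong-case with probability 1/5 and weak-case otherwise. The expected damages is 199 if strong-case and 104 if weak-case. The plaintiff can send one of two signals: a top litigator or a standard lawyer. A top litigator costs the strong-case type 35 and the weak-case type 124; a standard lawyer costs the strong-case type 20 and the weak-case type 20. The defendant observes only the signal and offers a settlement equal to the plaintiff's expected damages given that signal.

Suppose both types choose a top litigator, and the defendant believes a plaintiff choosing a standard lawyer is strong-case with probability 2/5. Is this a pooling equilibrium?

No

At the pooled signal (top litigator) the defendant holds the prior 1/5 and pays 1/5·199 + 4/5·104 = 123. Off-path (standard lawyer) belief 2/5 gives 2/5·199 + 3/5·104 = 142.
Strong-case: top litigator gives 123 − 35 = 88; standard lawyer gives 142 − 20 = 122. Deviates. ✗
Weak-case: top litigator gives 123 − 124 = -1; standard lawyer gives 142 − 20 = 122. Deviates. ✗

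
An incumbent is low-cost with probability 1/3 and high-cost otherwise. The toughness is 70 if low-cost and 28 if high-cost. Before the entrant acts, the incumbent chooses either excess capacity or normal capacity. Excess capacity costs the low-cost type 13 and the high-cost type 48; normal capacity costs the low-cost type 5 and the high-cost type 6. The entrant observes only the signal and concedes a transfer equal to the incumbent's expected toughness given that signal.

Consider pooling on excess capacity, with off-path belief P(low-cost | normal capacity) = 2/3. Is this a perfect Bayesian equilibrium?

No

At the pooled signal (excess capacity) the entrant holds the prior 1/3 and pays 1/3·70 + 2/3·28 = 42. Off-path (normal capacity) belief 2/3 gives 2/3·70 + 1/3·28 = 56.
Low-cost: excess capacity gives 42 − 13 = 29; normal capacity gives 56 − 5 = 51. Deviates. ✗
High-cost: excess capacity gives 42 − 48 = -6; normal capacity gives 56 − 6 = 50. Deviates. ✗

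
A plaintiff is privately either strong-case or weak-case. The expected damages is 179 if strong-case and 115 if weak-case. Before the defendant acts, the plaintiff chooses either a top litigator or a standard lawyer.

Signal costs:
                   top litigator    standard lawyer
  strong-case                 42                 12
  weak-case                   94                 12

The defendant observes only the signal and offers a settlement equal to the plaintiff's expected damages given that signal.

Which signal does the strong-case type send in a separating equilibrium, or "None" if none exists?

Try strong-case → top litigator, weak-case → standard lawyer:
  Under separation the defendant infers type exactly: top litigator → strong-case (pays 179), standard lawyer → weak-case (pays 115).
  Strong-case: top litigator gives 179 − 42 = 137; standard lawyer gives 115 − 12 = 103. No deviation. ✓
  Weak-case: standard lawyer gives 115 − 12 = 103; top litigator gives 179 − 94 = 85. No deviation. ✓
Both hold — the strong-case type sends top litigator.

top litigator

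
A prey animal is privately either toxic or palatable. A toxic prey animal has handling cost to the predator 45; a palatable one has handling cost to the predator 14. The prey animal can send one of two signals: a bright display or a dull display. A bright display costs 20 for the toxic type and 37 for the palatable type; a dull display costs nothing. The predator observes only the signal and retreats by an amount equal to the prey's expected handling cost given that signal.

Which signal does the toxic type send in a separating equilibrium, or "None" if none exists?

bright display

Try toxic → bright display, palatable → dull display:
  If types separate, bright display earns payment 45 and dull display earns 14.
  Toxic: bright display gives 45 − 20 = 25; dull display gives 14 − 0 = 14. No deviation. ✓
  Palatable: dull display gives 14 − 0 = 14; bright display gives 45 − 37 = 8. No deviation. ✓
Both hold — the toxic type sends bright display.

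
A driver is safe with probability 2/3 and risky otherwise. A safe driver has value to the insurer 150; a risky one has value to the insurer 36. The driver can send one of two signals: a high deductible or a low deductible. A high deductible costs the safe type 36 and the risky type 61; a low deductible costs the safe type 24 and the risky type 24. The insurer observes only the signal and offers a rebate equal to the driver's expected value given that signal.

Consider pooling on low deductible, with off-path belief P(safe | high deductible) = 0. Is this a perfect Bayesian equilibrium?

On the equilibrium path (low deductible) the insurer holds the prior 2/3 and pays 2/3·150 + 1/3·36 = 112. Off-path (high deductible) belief 0 gives 0·150 + 1·36 = 36.
Safe: low deductible gives 112 − 24 = 88; high deductible gives 36 − 36 = 0. Stays. ✓
Risky: low deductible gives 112 − 24 = 88; high deductible gives 36 − 61 = -25. Stays. ✓
Beliefs are Bayes-consistent on-path and both types best-respond.

Yes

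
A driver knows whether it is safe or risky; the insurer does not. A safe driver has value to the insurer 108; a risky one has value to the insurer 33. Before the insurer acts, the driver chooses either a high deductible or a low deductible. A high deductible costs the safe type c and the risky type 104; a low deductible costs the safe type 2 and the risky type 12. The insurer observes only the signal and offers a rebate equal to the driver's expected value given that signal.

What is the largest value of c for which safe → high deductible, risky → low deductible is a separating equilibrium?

77

Under separation: high deductible → safe (pays 108); low deductible → risky (pays 33).
Risky: 33 − 12 = 21 ≥ 108 − 104 = 4. Holds regardless of c. ✓
Safe: 108 − c ≥ 33 − 2, so c ≤ 108 − 31 = 77.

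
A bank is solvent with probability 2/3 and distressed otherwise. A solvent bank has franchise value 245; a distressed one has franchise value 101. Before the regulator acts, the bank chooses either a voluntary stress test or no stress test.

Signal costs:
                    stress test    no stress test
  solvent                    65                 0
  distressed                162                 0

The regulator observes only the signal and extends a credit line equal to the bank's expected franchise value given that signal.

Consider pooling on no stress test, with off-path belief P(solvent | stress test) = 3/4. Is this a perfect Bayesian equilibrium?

On the equilibrium path (no stress test) the regulator holds the prior 2/3 and pays 2/3·245 + 1/3·101 = 197. Off-path (stress test) belief 3/4 gives 3/4·245 + 1/4·101 = 209.
Solvent: no stress test gives 197 − 0 = 197; stress test gives 209 − 65 = 144. Stays. ✓
Distressed: no stress test gives 197 − 0 = 197; stress test gives 209 − 162 = 47. Stays. ✓
Beliefs are Bayes-consistent on-path and both types best-respond.

Yes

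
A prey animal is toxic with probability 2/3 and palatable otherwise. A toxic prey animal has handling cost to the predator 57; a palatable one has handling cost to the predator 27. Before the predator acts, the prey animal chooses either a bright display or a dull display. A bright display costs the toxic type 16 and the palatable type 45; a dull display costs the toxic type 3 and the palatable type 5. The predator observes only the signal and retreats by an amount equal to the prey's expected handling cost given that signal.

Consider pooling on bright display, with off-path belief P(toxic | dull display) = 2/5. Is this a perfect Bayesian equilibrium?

No

At the pooled signal (bright display) the predator holds the prior 2/3 and pays 2/3·57 + 1/3·27 = 47. Off-path (dull display) belief 2/5 gives 2/5·57 + 3/5·27 = 39.
Toxic: bright display gives 47 − 16 = 31; dull display gives 39 − 3 = 36. Deviates. ✗
Palatable: bright display gives 47 − 45 = 2; dull display gives 39 − 5 = 34. Deviates. ✗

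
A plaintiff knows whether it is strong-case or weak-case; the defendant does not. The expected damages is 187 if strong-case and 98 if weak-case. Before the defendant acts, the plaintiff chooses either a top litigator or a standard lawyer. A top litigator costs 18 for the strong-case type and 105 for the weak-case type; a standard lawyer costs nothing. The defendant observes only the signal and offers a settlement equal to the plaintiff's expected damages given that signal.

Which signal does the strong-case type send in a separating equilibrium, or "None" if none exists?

Try strong-case → top litigator, weak-case → standard lawyer:
  If types separate, top litigator earns payment 187 and standard lawyer earns 98.
  Strong-case: top litigator gives 187 − 18 = 169; standard lawyer gives 98 − 0 = 98. No deviation. ✓
  Weak-case: standard lawyer gives 98 − 0 = 98; top litigator gives 187 − 105 = 82. No deviation. ✓
Both hold — the strong-case type sends top litigator.

top litigator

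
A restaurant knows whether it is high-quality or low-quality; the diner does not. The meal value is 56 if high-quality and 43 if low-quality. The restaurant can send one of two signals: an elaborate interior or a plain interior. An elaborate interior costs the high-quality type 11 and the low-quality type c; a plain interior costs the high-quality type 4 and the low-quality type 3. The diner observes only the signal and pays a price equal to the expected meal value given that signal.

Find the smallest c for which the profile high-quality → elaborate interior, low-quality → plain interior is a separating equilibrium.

16

Under separation: elaborate interior → high-quality (pays 56); plain interior → low-quality (pays 43).
High-quality: 56 − 11 = 45 ≥ 43 − 4 = 39. Holds regardless of c. ✓
Low-quality: 43 − 3 ≥ 56 − c, so c ≥ 56 − 40 = 16.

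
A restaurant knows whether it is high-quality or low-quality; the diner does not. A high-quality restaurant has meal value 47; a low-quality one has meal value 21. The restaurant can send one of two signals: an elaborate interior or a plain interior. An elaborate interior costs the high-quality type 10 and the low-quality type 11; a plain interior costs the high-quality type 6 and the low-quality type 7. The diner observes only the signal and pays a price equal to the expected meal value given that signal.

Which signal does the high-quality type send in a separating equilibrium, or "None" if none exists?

None

Try high-quality → elaborate interior, low-quality → plain interior:
  If types separate, elaborate interior earns payment 47 and plain interior earns 21.
  High-quality: elaborate interior gives 47 − 10 = 37; plain interior gives 21 − 6 = 15. No deviation. ✓
  Low-quality: plain interior gives 21 − 7 = 14; elaborate interior gives 47 − 11 = 36. Would deviate. ✗
Try high-quality → plain interior, low-quality → elaborate interior:
  If types separate, plain interior earns payment 47 and elaborate interior earns 21.
  High-quality: plain interior gives 47 − 6 = 41; elaborate interior gives 21 − 10 = 11. No deviation. ✓
  Low-quality: elaborate interior gives 21 − 11 = 10; plain interior gives 47 − 7 = 40. Would deviate. ✗
Neither assignment is incentive-compatible.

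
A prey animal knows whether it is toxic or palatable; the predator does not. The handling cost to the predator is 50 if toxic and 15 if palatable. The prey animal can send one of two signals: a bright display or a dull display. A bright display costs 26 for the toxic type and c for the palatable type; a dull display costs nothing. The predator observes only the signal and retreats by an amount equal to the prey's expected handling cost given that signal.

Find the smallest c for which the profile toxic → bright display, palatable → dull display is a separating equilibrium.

35

Under separation: bright display → toxic (pays 50); dull display → palatable (pays 15).
Toxic: 50 − 26 = 24 ≥ 15 − 0 = 15. Holds regardless of c. ✓
Palatable: 15 − 0 ≥ 50 − c, so c ≥ 50 − 15 = 35.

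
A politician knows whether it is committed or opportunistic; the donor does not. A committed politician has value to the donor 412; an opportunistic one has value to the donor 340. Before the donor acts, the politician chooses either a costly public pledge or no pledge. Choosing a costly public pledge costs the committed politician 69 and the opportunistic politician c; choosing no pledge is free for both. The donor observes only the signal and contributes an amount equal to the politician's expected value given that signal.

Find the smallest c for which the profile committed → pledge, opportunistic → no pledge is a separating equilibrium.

Under separation: pledge → committed (pays 412); no pledge → opportunistic (pays 340).
Committed: 412 − 69 = 343 ≥ 340 − 0 = 340. Holds regardless of c. ✓
Opportunistic: 340 − 0 ≥ 412 − c, so c ≥ 412 − 340 = 72.

72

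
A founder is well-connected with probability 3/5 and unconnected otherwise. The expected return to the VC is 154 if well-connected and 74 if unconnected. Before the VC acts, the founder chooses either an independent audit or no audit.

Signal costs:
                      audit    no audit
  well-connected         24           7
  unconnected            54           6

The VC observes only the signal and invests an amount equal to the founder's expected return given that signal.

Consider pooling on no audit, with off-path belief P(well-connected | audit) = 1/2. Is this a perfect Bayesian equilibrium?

On the equilibrium path (no audit) the VC holds the prior 3/5 and pays 3/5·154 + 2/5·74 = 122. Off-path (audit) belief 1/2 gives 1/2·154 + 1/2·74 = 114.
Well-connected: no audit gives 122 − 7 = 115; audit gives 114 − 24 = 90. Stays. ✓
Unconnected: no audit gives 122 − 6 = 116; audit gives 114 − 54 = 60. Stays. ✓
Beliefs are Bayes-consistent on-path and both types best-respond.

Yes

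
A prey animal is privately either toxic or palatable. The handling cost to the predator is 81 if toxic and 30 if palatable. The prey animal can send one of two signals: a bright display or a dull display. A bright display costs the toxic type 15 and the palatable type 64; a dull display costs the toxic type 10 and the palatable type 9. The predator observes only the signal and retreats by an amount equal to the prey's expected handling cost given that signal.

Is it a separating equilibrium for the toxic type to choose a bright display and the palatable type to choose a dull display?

Yes

If types separate, bright display earns payment 81 and dull display earns 30.
Toxic: bright display gives 81 − 15 = 66; dull display gives 30 − 10 = 20. No deviation. ✓
Palatable: dull display gives 30 − 9 = 21; bright display gives 81 − 64 = 17. No deviation. ✓
Neither type gains from mimicking the other.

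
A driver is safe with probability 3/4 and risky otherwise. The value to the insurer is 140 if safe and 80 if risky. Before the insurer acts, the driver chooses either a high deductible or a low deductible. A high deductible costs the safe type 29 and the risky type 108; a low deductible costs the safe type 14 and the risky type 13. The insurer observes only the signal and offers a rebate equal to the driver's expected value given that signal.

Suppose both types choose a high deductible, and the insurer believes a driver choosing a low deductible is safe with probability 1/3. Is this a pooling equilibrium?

On the equilibrium path (high deductible) the insurer holds the prior 3/4 and pays 3/4·140 + 1/4·80 = 125. Off-path (low deductible) belief 1/3 gives 1/3·140 + 2/3·80 = 100.
Safe: high deductible gives 125 − 29 = 96; low deductible gives 100 − 14 = 86. Stays. ✓
Risky: high deductible gives 125 − 108 = 17; low deductible gives 100 − 13 = 87. Deviates. ✗

No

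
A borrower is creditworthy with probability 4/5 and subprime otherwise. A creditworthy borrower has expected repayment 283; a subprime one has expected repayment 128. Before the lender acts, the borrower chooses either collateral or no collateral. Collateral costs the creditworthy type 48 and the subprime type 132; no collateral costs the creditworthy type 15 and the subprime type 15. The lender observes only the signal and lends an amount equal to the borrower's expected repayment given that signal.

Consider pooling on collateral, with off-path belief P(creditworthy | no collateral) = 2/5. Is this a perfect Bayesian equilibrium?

No

At the pooled signal (collateral) the lender holds the prior 4/5 and pays 4/5·283 + 1/5·128 = 252. Off-path (no collateral) belief 2/5 gives 2/5·283 + 3/5·128 = 190.
Creditworthy: collateral gives 252 − 48 = 204; no collateral gives 190 − 15 = 175. Stays. ✓
Subprime: collateral gives 252 − 132 = 120; no collateral gives 190 − 15 = 175. Deviates. ✗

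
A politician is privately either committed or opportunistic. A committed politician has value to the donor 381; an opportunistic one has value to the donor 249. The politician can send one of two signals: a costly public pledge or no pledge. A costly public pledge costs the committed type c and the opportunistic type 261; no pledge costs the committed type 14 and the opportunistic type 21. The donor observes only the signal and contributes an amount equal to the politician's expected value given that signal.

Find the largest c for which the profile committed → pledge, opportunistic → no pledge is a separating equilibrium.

146

Under separation: pledge → committed (pays 381); no pledge → opportunistic (pays 249).
Opportunistic: 249 − 21 = 228 ≥ 381 − 261 = 120. Holds regardless of c. ✓
Committed: 381 − c ≥ 249 − 14, so c ≤ 381 − 235 = 146.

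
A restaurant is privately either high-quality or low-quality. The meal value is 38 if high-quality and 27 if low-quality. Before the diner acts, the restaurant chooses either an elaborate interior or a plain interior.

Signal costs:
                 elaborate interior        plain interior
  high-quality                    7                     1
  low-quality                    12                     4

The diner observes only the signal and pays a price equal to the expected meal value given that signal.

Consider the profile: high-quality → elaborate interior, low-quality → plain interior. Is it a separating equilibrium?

No

If types separate, elaborate interior earns payment 38 and plain interior earns 27.
High-quality: elaborate interior gives 38 − 7 = 31; plain interior gives 27 − 1 = 26. No deviation. ✓
Low-quality: plain interior gives 27 − 4 = 23; elaborate interior gives 38 − 12 = 26. Would deviate. ✗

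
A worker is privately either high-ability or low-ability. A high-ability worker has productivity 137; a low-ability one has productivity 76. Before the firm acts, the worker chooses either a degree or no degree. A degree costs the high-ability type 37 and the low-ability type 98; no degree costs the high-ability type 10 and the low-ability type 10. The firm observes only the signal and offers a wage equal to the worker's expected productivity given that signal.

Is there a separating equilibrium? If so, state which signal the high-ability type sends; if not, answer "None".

degree

Try high-ability → degree, low-ability → no degree:
  Under separation the firm infers type exactly: degree → high-ability (pays 137), no degree → low-ability (pays 76).
  High-ability: degree gives 137 − 37 = 100; no degree gives 76 − 10 = 66. No deviation. ✓
  Low-ability: no degree gives 76 − 10 = 66; degree gives 137 − 98 = 39. No deviation. ✓
Both hold — the high-ability type sends degree.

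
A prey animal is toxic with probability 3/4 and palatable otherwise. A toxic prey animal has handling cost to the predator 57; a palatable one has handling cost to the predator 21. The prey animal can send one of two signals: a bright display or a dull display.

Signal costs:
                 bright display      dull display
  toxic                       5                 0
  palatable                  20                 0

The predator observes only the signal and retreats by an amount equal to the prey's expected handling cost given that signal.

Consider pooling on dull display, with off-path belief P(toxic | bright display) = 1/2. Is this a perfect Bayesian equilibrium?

Yes

At the pooled signal (dull display) the predator holds the prior 3/4 and pays 3/4·57 + 1/4·21 = 48. Off-path (bright display) belief 1/2 gives 1/2·57 + 1/2·21 = 39.
Toxic: dull display gives 48 − 0 = 48; bright display gives 39 − 5 = 34. Stays. ✓
Palatable: dull display gives 48 − 0 = 48; bright display gives 39 − 20 = 19. Stays. ✓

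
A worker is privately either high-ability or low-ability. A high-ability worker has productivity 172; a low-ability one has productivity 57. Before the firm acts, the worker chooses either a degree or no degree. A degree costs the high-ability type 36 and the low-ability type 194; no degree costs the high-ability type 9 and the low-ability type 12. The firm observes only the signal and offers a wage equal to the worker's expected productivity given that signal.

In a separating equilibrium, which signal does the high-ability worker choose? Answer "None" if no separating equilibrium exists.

Try high-ability → degree, low-ability → no degree:
  If types separate, degree earns payment 172 and no degree earns 57.
  High-ability: degree gives 172 − 36 = 136; no degree gives 57 − 9 = 48. No deviation. ✓
  Low-ability: no degree gives 57 − 12 = 45; degree gives 172 − 194 = -22. No deviation. ✓
Both hold — the high-ability type sends degree.

degree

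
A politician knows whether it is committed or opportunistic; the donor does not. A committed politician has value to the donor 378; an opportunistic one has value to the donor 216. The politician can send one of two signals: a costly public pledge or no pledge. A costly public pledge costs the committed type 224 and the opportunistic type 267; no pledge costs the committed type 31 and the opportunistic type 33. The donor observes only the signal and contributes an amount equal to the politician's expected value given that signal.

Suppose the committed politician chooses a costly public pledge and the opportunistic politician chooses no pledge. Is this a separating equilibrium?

No

Under separation the donor infers type exactly: pledge → committed (pays 378), no pledge → opportunistic (pays 216).
Committed: pledge gives 378 − 224 = 154; no pledge gives 216 − 31 = 185. Would deviate. ✗
Opportunistic: no pledge gives 216 − 33 = 183; pledge gives 378 − 267 = 111. No deviation. ✓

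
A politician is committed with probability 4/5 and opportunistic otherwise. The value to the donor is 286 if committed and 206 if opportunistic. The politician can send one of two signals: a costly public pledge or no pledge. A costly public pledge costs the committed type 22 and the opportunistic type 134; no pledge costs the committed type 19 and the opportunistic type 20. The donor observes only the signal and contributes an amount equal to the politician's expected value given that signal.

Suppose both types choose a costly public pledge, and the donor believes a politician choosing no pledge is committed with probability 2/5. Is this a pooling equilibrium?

No

At the pooled signal (pledge) the donor holds the prior 4/5 and pays 4/5·286 + 1/5·206 = 270. Off-path (no pledge) belief 2/5 gives 2/5·286 + 3/5·206 = 238.
Committed: pledge gives 270 − 22 = 248; no pledge gives 238 − 19 = 219. Stays. ✓
Opportunistic: pledge gives 270 − 134 = 136; no pledge gives 238 − 20 = 218. Deviates. ✗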